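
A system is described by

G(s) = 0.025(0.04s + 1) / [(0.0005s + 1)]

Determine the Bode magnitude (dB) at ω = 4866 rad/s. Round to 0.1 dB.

5.3 dB

At ω = 4866 rad/s:
zero (1 + j4866·0.04) = 1 + j194.64 → |·| ≈ 194.64, ∠ ≈ 89.71°
pole (1 + j4866·0.0005) = 1 + j2.433 → |·| ≈ 2.6305, ∠ ≈ 67.66°
|G| = 0.025 · 194.64 / (2.6305) ≈ 1.8498
Gain = 20 log₁₀(1.8498) ≈ 5.34 dB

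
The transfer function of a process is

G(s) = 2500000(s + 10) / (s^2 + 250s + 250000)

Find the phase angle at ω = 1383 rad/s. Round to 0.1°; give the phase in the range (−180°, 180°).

-78.7°

At s = jω = j1383:
zero (s+10): 10 + j1383 → |·| = √(10²+1383²) = √1912789 ≈ 1383, ∠ = arctan(1383/10) ≈ 89.59°
quadratic: (j1383)² + 250·j1383 + 250000 = -1662689 + j345750 → |·| ≈ 1.6983e+06, ∠ ≈ 168.25°
∠G = 89.59° − 168.25° = -78.66°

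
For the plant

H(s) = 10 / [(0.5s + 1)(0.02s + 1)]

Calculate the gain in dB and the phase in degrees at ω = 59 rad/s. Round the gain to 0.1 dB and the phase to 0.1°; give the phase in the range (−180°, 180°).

-13.2 dB, -137.8°

At ω = 59 rad/s:
pole (1 + j59·0.5) = 1 + j29.5 → |·| ≈ 29.517, ∠ ≈ 88.06°
pole (1 + j59·0.02) = 1 + j1.18 → |·| ≈ 1.5467, ∠ ≈ 49.72°
|H| = 10 · 1 / (29.517 · 1.5467) ≈ 0.21904
Gain = 20 log₁₀(0.21904) ≈ -13.19 dB
∠H = (0°) − (88.06° + 49.72°) = -137.78°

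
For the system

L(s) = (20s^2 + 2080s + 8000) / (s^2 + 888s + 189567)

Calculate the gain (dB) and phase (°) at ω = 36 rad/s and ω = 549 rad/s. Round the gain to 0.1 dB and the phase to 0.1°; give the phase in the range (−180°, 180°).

Substitute s = j36:
Numerator: 20(j36)^2 + 2080(j36) + 8000 = -17920 + j74880
Denominator: (j36)^2 + 888(j36) + 189567 = 188271 + j31968
|N| = √(17920² + 74880²) ≈ 76994, ∠N ≈ 103.46°
|D| = √(188271² + 31968²) ≈ 1.9097e+05, ∠D ≈ 9.64°
|L| = 76994 / 1.9097e+05 ≈ 0.40317
Gain = 20 log₁₀(0.40317) ≈ -7.89 dB
∠L = 103.46° − 9.64° = 93.82°

Substitute s = j549:
Numerator: 20(j549)^2 + 2080(j549) + 8000 = -6020020 + j1141920
Denominator: (j549)^2 + 888(j549) + 189567 = -111834 + j487512
|N| = √(6020020² + 1141920²) ≈ 6.1274e+06, ∠N ≈ 169.26°
|D| = √(111834² + 487512²) ≈ 5.0017e+05, ∠D ≈ 102.92°
|L| = 6.1274e+06 / 5.0017e+05 ≈ 12.251
Gain = 20 log₁₀(12.251) ≈ 21.76 dB
∠L = 169.26° − 102.92° = 66.34°

ω = 36: -7.9 dB, 93.8°; ω = 549: 21.8 dB, 66.3°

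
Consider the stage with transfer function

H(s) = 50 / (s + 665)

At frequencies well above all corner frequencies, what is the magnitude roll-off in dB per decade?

Each pole contributes −20 dB/decade at high frequency; each zero contributes +20 dB/decade.
Net: 0 zero(s) − 1 pole(s) → -20 dB/decade.

-20 dB/decade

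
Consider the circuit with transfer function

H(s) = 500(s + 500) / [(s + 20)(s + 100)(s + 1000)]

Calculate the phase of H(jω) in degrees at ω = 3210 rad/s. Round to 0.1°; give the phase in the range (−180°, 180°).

At s = jω = j3210:
zero (s+500): 500 + j3210 → |·| = √(500²+3210²) = √10554100 ≈ 3248.7, ∠ = arctan(3210/500) ≈ 81.15°
pole (s+20): 20 + j3210 → |·| = √(20²+3210²) = √10304500 ≈ 3210.1, ∠ = arctan(3210/20) ≈ 89.64°
pole (s+100): 100 + j3210 → |·| = √(100²+3210²) = √10314100 ≈ 3211.6, ∠ = arctan(3210/100) ≈ 88.22°
pole (s+1000): 1000 + j3210 → |·| = √(1000²+3210²) = √11304100 ≈ 3362.2, ∠ = arctan(3210/1000) ≈ 72.70°
∠H = 81.15° − 250.56° = -169.41°

-169.4°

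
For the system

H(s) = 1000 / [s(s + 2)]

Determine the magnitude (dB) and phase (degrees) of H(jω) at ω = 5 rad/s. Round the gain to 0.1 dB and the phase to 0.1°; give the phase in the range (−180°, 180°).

At s = jω = j5:
pole (s+2): 2 + j5 → |·| = √(2²+5²) = √29 ≈ 5.3852, ∠ = arctan(5/2) ≈ 68.20°
pole at origin: |s| = 5, ∠ = 90.00° (in denominator)
|H| = 1000 / 26.926 ≈ 37.139
Gain = 20 log₁₀(37.139) ≈ 31.40 dB
∠H = 0.00° − 158.20° = -158.20°

31.4 dB, -158.2°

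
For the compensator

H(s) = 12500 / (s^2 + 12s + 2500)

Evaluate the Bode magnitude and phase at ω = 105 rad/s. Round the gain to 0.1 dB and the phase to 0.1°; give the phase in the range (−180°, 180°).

At s = jω = j105:
quadratic: (j105)² + 12·j105 + 2500 = -8525 + j1260 → |·| ≈ 8617.6, ∠ ≈ 171.59°
|H| = 12500 / 8617.6 ≈ 1.4505
Gain = 20 log₁₀(1.4505) ≈ 3.23 dB
∠H = 0.00° − 171.59° = -171.59°

3.2 dB, -171.6°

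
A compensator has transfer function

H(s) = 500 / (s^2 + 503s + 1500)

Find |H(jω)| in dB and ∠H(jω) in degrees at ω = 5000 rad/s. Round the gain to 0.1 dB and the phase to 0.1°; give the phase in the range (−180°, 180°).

Substitute s = j5000:
Numerator: 500 = 500 + j0
Denominator: (j5000)^2 + 503(j5000) + 1500 = -24998500 + j2515000
|N| = √(500² + 0²) ≈ 500, ∠N ≈ 0.00°
|D| = √(24998500² + 2515000²) ≈ 2.5125e+07, ∠D ≈ 174.26°
|H| = 500 / 2.5125e+07 ≈ 1.99e-05
Gain = 20 log₁₀(1.99e-05) ≈ -94.02 dB
∠H = 0.00° − 174.26° = -174.26°

-94.0 dB, -174.3°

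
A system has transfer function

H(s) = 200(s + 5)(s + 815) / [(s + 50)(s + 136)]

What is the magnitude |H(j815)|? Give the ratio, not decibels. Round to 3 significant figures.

At s = jω = j815:
zero (s+5): 5 + j815 → |·| = √(5²+815²) = √664250 ≈ 815.02, ∠ = arctan(815/5) ≈ 89.65°
zero (s+815): 815 + j815 → |·| = √(815²+815²) = √1328450 ≈ 1152.6, ∠ = arctan(815/815) ≈ 45.00°
pole (s+50): 50 + j815 → |·| = √(50²+815²) = √666725 ≈ 816.53, ∠ = arctan(815/50) ≈ 86.49°
pole (s+136): 136 + j815 → |·| = √(136²+815²) = √682721 ≈ 826.27, ∠ = arctan(815/136) ≈ 80.53°
|H| = 200 · 9.3939e+05 / 6.7467e+05 ≈ 278.47

278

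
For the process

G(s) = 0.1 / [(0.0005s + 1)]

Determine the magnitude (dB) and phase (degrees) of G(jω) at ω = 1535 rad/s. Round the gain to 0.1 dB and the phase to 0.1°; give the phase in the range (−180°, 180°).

-22.0 dB, -37.5°

At ω = 1535 rad/s:
pole (1 + j1535·0.0005) = 1 + j0.7675 → |·| ≈ 1.2606, ∠ ≈ 37.51°
|G| = 0.1 · 1 / (1.2606) ≈ 0.079327
Gain = 20 log₁₀(0.079327) ≈ -22.01 dB
∠G = (0°) − (37.51°) = -37.51°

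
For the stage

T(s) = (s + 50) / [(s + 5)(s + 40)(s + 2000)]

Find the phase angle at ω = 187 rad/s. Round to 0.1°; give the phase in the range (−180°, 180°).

At s = jω = j187:
zero (s+50): 50 + j187 → |·| = √(50²+187²) = √37469 ≈ 193.57, ∠ = arctan(187/50) ≈ 75.03°
pole (s+5): 5 + j187 → |·| = √(5²+187²) = √34994 ≈ 187.07, ∠ = arctan(187/5) ≈ 88.47°
pole (s+40): 40 + j187 → |·| = √(40²+187²) = √36569 ≈ 191.23, ∠ = arctan(187/40) ≈ 77.93°
pole (s+2000): 2000 + j187 → |·| = √(2000²+187²) = √4034969 ≈ 2008.7, ∠ = arctan(187/2000) ≈ 5.34°
∠T = 75.03° − 171.74° = -96.71°

-96.7°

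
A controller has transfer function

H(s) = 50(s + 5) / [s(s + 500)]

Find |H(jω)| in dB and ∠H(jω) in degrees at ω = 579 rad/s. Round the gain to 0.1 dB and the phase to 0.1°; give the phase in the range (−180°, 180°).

At s = jω = j579:
zero (s+5): 5 + j579 → |·| = √(5²+579²) = √335266 ≈ 579.02, ∠ = arctan(579/5) ≈ 89.51°
pole (s+500): 500 + j579 → |·| = √(500²+579²) = √585241 ≈ 765.01, ∠ = arctan(579/500) ≈ 49.19°
pole at origin: |s| = 579, ∠ = 90.00° (in denominator)
|H| = 50 · 579.02 / 4.4294e+05 ≈ 0.065361
Gain = 20 log₁₀(0.065361) ≈ -23.69 dB
∠H = 89.51° − 139.19° = -49.68°

-23.7 dB, -49.7°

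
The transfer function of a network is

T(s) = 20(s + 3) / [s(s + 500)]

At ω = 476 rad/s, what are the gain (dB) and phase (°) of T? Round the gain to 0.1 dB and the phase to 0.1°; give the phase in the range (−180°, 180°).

At s = jω = j476:
zero (s+3): 3 + j476 → |·| = √(3²+476²) = √226585 ≈ 476.01, ∠ = arctan(476/3) ≈ 89.64°
pole (s+500): 500 + j476 → |·| = √(500²+476²) = √476576 ≈ 690.34, ∠ = arctan(476/500) ≈ 43.59°
pole at origin: |s| = 476, ∠ = 90.00° (in denominator)
|T| = 20 · 476.01 / 3.286e+05 ≈ 0.028972
Gain = 20 log₁₀(0.028972) ≈ -30.76 dB
∠T = 89.64° − 133.59° = -43.95°

-30.8 dB, -44.0°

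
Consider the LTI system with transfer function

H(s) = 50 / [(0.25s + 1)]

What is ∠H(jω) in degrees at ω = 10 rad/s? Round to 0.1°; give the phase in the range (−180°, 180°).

-68.2°

At ω = 10 rad/s:
pole (1 + j10·0.25) = 1 + j2.5 → |·| ≈ 2.6926, ∠ ≈ 68.20°
∠H = (0°) − (68.20°) = -68.20°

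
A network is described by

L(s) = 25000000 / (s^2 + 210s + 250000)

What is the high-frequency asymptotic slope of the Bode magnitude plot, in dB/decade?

-40 dB/decade

Each pole contributes −20 dB/decade at high frequency; each zero contributes +20 dB/decade.
Net: 0 zero(s) − 2 pole(s) → -40 dB/decade.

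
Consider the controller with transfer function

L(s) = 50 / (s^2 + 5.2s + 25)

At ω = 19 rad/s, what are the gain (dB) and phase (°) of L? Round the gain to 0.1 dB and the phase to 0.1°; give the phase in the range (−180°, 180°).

At s = jω = j19:
quadratic: (j19)² + 5.2·j19 + 25 = -336 + j98.8 → |·| ≈ 350.22, ∠ ≈ 163.61°
|L| = 50 / 350.22 ≈ 0.14277
Gain = 20 log₁₀(0.14277) ≈ -16.91 dB
∠L = 0.00° − 163.61° = -163.61°

-16.9 dB, -163.6°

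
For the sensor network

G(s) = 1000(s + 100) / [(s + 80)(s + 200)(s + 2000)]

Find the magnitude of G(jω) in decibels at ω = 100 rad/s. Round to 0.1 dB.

-52.2 dB

At s = jω = j100:
zero (s+100): 100 + j100 → |·| = √(100²+100²) = √20000 ≈ 141.42, ∠ = arctan(100/100) ≈ 45.00°
pole (s+80): 80 + j100 → |·| = √(80²+100²) = √16400 ≈ 128.06, ∠ = arctan(100/80) ≈ 51.34°
pole (s+200): 200 + j100 → |·| = √(200²+100²) = √50000 ≈ 223.61, ∠ = arctan(100/200) ≈ 26.57°
pole (s+2000): 2000 + j100 → |·| = √(2000²+100²) = √4010000 ≈ 2002.5, ∠ = arctan(100/2000) ≈ 2.86°
|G| = 1000 · 141.42 / 5.7343e+07 ≈ 0.0024662
Gain = 20 log₁₀(0.0024662) ≈ -52.16 dB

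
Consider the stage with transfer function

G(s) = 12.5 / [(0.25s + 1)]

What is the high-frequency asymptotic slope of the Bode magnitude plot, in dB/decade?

-20 dB/decade

Each pole contributes −20 dB/decade at high frequency; each zero contributes +20 dB/decade.
Net: 0 zero(s) − 1 pole(s) → -20 dB/decade.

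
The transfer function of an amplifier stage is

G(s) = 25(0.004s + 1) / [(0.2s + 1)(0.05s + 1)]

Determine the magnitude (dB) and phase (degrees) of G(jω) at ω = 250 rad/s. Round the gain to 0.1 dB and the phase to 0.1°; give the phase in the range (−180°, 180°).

At ω = 250 rad/s:
zero (1 + j250·0.004) = 1 + j1 → |·| ≈ 1.4142, ∠ ≈ 45.00°
pole (1 + j250·0.2) = 1 + j50 → |·| ≈ 50.01, ∠ ≈ 88.85°
pole (1 + j250·0.05) = 1 + j12.5 → |·| ≈ 12.54, ∠ ≈ 85.43°
|G| = 25 · 1.4142 / (50.01 · 12.54) ≈ 0.056376
Gain = 20 log₁₀(0.056376) ≈ -24.98 dB
∠G = (45.00°) − (88.85° + 85.43°) = -129.28°

-25.0 dB, -129.3°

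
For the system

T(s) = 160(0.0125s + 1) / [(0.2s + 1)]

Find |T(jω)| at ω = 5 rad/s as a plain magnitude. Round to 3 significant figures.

At ω = 5 rad/s:
zero (1 + j5·0.0125) = 1 + j0.0625 → |·| ≈ 1.002, ∠ ≈ 3.58°
pole (1 + j5·0.2) = 1 + j1 → |·| ≈ 1.4142, ∠ ≈ 45.00°
|T| = 160 · 1.002 / (1.4142) ≈ 113.36

113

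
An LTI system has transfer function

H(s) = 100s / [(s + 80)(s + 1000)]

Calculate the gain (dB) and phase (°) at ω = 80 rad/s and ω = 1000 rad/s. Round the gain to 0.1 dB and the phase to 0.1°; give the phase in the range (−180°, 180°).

At s = jω = j80:
zero at origin: s = j80 → |·| = 80, ∠ = 90.00°
pole (s+80): 80 + j80 → |·| = √(80²+80²) = √12800 ≈ 113.14, ∠ = arctan(80/80) ≈ 45.00°
pole (s+1000): 1000 + j80 → |·| = √(1000²+80²) = √1006400 ≈ 1003.2, ∠ = arctan(80/1000) ≈ 4.57°
|H| = 100 · 80 / 1.135e+05 ≈ 0.070485
Gain = 20 log₁₀(0.070485) ≈ -23.04 dB
∠H = 90.00° − 49.57° = 40.43°

At s = jω = j1000:
zero at origin: s = j1000 → |·| = 1000, ∠ = 90.00°
pole (s+80): 80 + j1000 → |·| = √(80²+1000²) = √1006400 ≈ 1003.2, ∠ = arctan(1000/80) ≈ 85.43°
pole (s+1000): 1000 + j1000 → |·| = √(1000²+1000²) = √2000000 ≈ 1414.2, ∠ = arctan(1000/1000) ≈ 45.00°
|H| = 100 · 1000 / 1.4187e+06 ≈ 0.070487
Gain = 20 log₁₀(0.070487) ≈ -23.04 dB
∠H = 90.00° − 130.43° = -40.43°

ω = 80: -23.0 dB, 40.4°; ω = 1000: -23.0 dB, -40.4°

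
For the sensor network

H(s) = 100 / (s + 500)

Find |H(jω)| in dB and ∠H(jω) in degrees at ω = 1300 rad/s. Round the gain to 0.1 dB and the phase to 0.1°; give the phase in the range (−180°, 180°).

-22.9 dB, -69.0°

At s = jω = j1300:
pole (s+500): 500 + j1300 → |·| = √(500²+1300²) = √1940000 ≈ 1392.8, ∠ = arctan(1300/500) ≈ 68.96°
|H| = 100 / 1392.8 ≈ 0.071798
Gain = 20 log₁₀(0.071798) ≈ -22.88 dB
∠H = 0.00° − 68.96° = -68.96°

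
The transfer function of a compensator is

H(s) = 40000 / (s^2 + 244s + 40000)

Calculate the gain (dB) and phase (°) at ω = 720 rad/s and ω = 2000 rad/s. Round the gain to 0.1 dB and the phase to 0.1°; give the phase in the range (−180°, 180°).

At s = jω = j720:
quadratic: (j720)² + 244·j720 + 40000 = -478400 + j175680 → |·| ≈ 5.0964e+05, ∠ ≈ 159.84°
|H| = 40000 / 5.0964e+05 ≈ 0.078487
Gain = 20 log₁₀(0.078487) ≈ -22.10 dB
∠H = 0.00° − 159.84° = -159.84°

At s = jω = j2000:
quadratic: (j2000)² + 244·j2000 + 40000 = -3960000 + j488000 → |·| ≈ 3.99e+06, ∠ ≈ 172.97°
|H| = 40000 / 3.99e+06 ≈ 0.010025
Gain = 20 log₁₀(0.010025) ≈ -39.98 dB
∠H = 0.00° − 172.97° = -172.97°

ω = 720: -22.1 dB, -159.8°; ω = 2000: -40.0 dB, -173.0°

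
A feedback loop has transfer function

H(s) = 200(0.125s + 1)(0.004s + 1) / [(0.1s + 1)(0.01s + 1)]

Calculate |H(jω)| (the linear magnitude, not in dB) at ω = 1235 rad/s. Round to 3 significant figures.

102

At ω = 1235 rad/s:
zero (1 + j1235·0.125) = 1 + j154.375 → |·| ≈ 154.38, ∠ ≈ 89.63°
zero (1 + j1235·0.004) = 1 + j4.94 → |·| ≈ 5.0402, ∠ ≈ 78.56°
pole (1 + j1235·0.1) = 1 + j123.5 → |·| ≈ 123.5, ∠ ≈ 89.54°
pole (1 + j1235·0.01) = 1 + j12.35 → |·| ≈ 12.39, ∠ ≈ 85.37°
|H| = 200 · 154.38 · 5.0402 / (123.5 · 12.39) ≈ 101.7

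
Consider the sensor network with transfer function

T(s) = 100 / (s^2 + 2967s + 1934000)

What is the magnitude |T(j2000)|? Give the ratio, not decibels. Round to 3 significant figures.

Substitute s = j2000:
Numerator: 100 = 100 + j0
Denominator: (j2000)^2 + 2967(j2000) + 1934000 = -2066000 + j5934000
|N| = √(100² + 0²) ≈ 100, ∠N ≈ 0.00°
|D| = √(2066000² + 5934000²) ≈ 6.2834e+06, ∠D ≈ 109.20°
|T| = 100 / 6.2834e+06 ≈ 1.5915e-05

1.59e-05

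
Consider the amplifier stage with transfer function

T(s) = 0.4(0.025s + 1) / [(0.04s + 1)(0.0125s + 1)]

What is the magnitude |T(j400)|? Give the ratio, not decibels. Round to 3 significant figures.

At ω = 400 rad/s:
zero (1 + j400·0.025) = 1 + j10 → |·| ≈ 10.05, ∠ ≈ 84.29°
pole (1 + j400·0.04) = 1 + j16 → |·| ≈ 16.031, ∠ ≈ 86.42°
pole (1 + j400·0.0125) = 1 + j5 → |·| ≈ 5.099, ∠ ≈ 78.69°
|T| = 0.4 · 10.05 / (16.031 · 5.099) ≈ 0.049179

0.0492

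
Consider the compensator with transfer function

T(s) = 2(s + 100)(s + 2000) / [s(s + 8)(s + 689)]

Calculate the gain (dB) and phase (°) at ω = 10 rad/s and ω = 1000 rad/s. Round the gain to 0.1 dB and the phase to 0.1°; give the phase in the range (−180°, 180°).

At s = jω = j10:
zero (s+100): 100 + j10 → |·| = √(100²+10²) = √10100 ≈ 100.5, ∠ = arctan(10/100) ≈ 5.71°
zero (s+2000): 2000 + j10 → |·| = √(2000²+10²) = √4000100 ≈ 2000, ∠ = arctan(10/2000) ≈ 0.29°
pole (s+8): 8 + j10 → |·| = √(8²+10²) = √164 ≈ 12.806, ∠ = arctan(10/8) ≈ 51.34°
pole (s+689): 689 + j10 → |·| = √(689²+10²) = √474821 ≈ 689.07, ∠ = arctan(10/689) ≈ 0.83°
pole at origin: |s| = 10, ∠ = 90.00° (in denominator)
|T| = 2 · 2.01e+05 / 88242 ≈ 4.5557
Gain = 20 log₁₀(4.5557) ≈ 13.17 dB
∠T = 6.00° − 142.17° = -136.17°

At s = jω = j1000:
zero (s+100): 100 + j1000 → |·| = √(100²+1000²) = √1010000 ≈ 1005, ∠ = arctan(1000/100) ≈ 84.29°
zero (s+2000): 2000 + j1000 → |·| = √(2000²+1000²) = √5000000 ≈ 2236.1, ∠ = arctan(1000/2000) ≈ 26.57°
pole (s+8): 8 + j1000 → |·| = √(8²+1000²) = √1000064 ≈ 1000, ∠ = arctan(1000/8) ≈ 89.54°
pole (s+689): 689 + j1000 → |·| = √(689²+1000²) = √1474721 ≈ 1214.4, ∠ = arctan(1000/689) ≈ 55.43°
pole at origin: |s| = 1000, ∠ = 90.00° (in denominator)
|T| = 2 · 2.2473e+06 / 1.2144e+09 ≈ 0.0037011
Gain = 20 log₁₀(0.0037011) ≈ -48.63 dB
∠T = 110.86° − 234.97° = -124.11°

ω = 10: 13.2 dB, -136.2°; ω = 1000: -48.6 dB, -124.1°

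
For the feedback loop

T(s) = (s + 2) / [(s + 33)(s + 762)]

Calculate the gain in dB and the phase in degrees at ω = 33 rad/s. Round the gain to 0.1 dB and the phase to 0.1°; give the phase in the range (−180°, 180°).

-60.6 dB, 39.1°

At s = jω = j33:
zero (s+2): 2 + j33 → |·| = √(2²+33²) = √1093 ≈ 33.061, ∠ = arctan(33/2) ≈ 86.53°
pole (s+33): 33 + j33 → |·| = √(33²+33²) = √2178 ≈ 46.669, ∠ = arctan(33/33) ≈ 45.00°
pole (s+762): 762 + j33 → |·| = √(762²+33²) = √581733 ≈ 762.71, ∠ = arctan(33/762) ≈ 2.48°
|T| = 1 · 33.061 / 35595 ≈ 0.00092881
Gain = 20 log₁₀(0.00092881) ≈ -60.64 dB
∠T = 86.53° − 47.48° = 39.05°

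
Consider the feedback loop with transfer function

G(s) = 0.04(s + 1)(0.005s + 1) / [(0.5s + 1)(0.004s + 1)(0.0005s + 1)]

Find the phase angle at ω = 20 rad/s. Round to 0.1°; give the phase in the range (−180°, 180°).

3.4°

At ω = 20 rad/s:
zero (1 + j20·1) = 1 + j20 → |·| ≈ 20.025, ∠ ≈ 87.14°
zero (1 + j20·0.005) = 1 + j0.1 → |·| ≈ 1.005, ∠ ≈ 5.71°
pole (1 + j20·0.5) = 1 + j10 → |·| ≈ 10.05, ∠ ≈ 84.29°
pole (1 + j20·0.004) = 1 + j0.08 → |·| ≈ 1.0032, ∠ ≈ 4.57°
pole (1 + j20·0.0005) = 1 + j0.01 → |·| ≈ 1, ∠ ≈ 0.57°
∠G = (87.14° + 5.71°) − (84.29° + 4.57° + 0.57°) = 3.42°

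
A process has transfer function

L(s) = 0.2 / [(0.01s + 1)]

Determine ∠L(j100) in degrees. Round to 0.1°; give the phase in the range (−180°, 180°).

-45.0°

At ω = 100 rad/s:
pole (1 + j100·0.01) = 1 + j1 → |·| ≈ 1.4142, ∠ ≈ 45.00°
∠L = (0°) − (45.00°) = -45.00°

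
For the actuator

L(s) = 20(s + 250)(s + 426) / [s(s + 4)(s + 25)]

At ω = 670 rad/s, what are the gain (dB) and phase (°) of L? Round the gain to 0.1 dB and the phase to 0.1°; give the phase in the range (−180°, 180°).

At s = jω = j670:
zero (s+250): 250 + j670 → |·| = √(250²+670²) = √511400 ≈ 715.12, ∠ = arctan(670/250) ≈ 69.54°
zero (s+426): 426 + j670 → |·| = √(426²+670²) = √630376 ≈ 793.96, ∠ = arctan(670/426) ≈ 57.55°
pole (s+4): 4 + j670 → |·| = √(4²+670²) = √448916 ≈ 670.01, ∠ = arctan(670/4) ≈ 89.66°
pole (s+25): 25 + j670 → |·| = √(25²+670²) = √449525 ≈ 670.47, ∠ = arctan(670/25) ≈ 87.86°
pole at origin: |s| = 670, ∠ = 90.00° (in denominator)
|L| = 20 · 5.6778e+05 / 3.0098e+08 ≈ 0.037729
Gain = 20 log₁₀(0.037729) ≈ -28.47 dB
∠L = 127.09° − 267.52° = -140.43°

-28.5 dB, -140.4°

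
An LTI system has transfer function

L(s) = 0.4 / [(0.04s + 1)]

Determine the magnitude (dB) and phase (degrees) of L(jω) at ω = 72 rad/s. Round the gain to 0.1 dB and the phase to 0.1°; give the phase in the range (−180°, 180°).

At ω = 72 rad/s:
pole (1 + j72·0.04) = 1 + j2.88 → |·| ≈ 3.0487, ∠ ≈ 70.85°
|L| = 0.4 · 1 / (3.0487) ≈ 0.1312
Gain = 20 log₁₀(0.1312) ≈ -17.64 dB
∠L = (0°) − (70.85°) = -70.85°

-17.6 dB, -70.9°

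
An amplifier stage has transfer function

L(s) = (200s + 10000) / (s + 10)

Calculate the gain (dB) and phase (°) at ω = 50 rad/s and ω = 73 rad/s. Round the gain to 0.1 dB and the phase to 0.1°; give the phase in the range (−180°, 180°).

ω = 50: 48.9 dB, -33.7°; ω = 73: 47.6 dB, -26.6°

Substitute s = j50:
Numerator: 200(j50) + 10000 = 10000 + j10000
Denominator: (j50) + 10 = 10 + j50
|N| = √(10000² + 10000²) ≈ 14142, ∠N ≈ 45.00°
|D| = √(10² + 50²) ≈ 50.99, ∠D ≈ 78.69°
|L| = 14142 / 50.99 ≈ 277.35
Gain = 20 log₁₀(277.35) ≈ 48.86 dB
∠L = 45.00° − 78.69° = -33.69°

Substitute s = j73:
Numerator: 200(j73) + 10000 = 10000 + j14600
Denominator: (j73) + 10 = 10 + j73
|N| = √(10000² + 14600²) ≈ 17696, ∠N ≈ 55.59°
|D| = √(10² + 73²) ≈ 73.682, ∠D ≈ 82.20°
|L| = 17696 / 73.682 ≈ 240.17
Gain = 20 log₁₀(240.17) ≈ 47.61 dB
∠L = 55.59° − 82.20° = -26.61°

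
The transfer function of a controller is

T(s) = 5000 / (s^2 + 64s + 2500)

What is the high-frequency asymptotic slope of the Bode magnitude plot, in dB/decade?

Each pole contributes −20 dB/decade at high frequency; each zero contributes +20 dB/decade.
Net: 0 zero(s) − 2 pole(s) → -40 dB/decade.

-40 dB/decade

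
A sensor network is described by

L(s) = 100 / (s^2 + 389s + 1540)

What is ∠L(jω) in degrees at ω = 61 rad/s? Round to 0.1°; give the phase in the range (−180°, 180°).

Substitute s = j61:
Numerator: 100 = 100 + j0
Denominator: (j61)^2 + 389(j61) + 1540 = -2181 + j23729
|N| = √(100² + 0²) ≈ 100, ∠N ≈ 0.00°
|D| = √(2181² + 23729²) ≈ 23829, ∠D ≈ 95.25°
∠L = 0.00° − 95.25° = -95.25°

-95.3°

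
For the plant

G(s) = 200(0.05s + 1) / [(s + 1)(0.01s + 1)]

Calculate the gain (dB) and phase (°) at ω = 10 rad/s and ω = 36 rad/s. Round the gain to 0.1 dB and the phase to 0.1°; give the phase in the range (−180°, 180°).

At ω = 10 rad/s:
zero (1 + j10·0.05) = 1 + j0.5 → |·| ≈ 1.118, ∠ ≈ 26.57°
pole (1 + j10·1) = 1 + j10 → |·| ≈ 10.05, ∠ ≈ 84.29°
pole (1 + j10·0.01) = 1 + j0.1 → |·| ≈ 1.005, ∠ ≈ 5.71°
|G| = 200 · 1.118 / (10.05 · 1.005) ≈ 22.138
Gain = 20 log₁₀(22.138) ≈ 26.90 dB
∠G = (26.57°) − (84.29° + 5.71°) = -63.43°

At ω = 36 rad/s:
zero (1 + j36·0.05) = 1 + j1.8 → |·| ≈ 2.0591, ∠ ≈ 60.95°
pole (1 + j36·1) = 1 + j36 → |·| ≈ 36.014, ∠ ≈ 88.41°
pole (1 + j36·0.01) = 1 + j0.36 → |·| ≈ 1.0628, ∠ ≈ 19.80°
|G| = 200 · 2.0591 / (36.014 · 1.0628) ≈ 10.759
Gain = 20 log₁₀(10.759) ≈ 20.64 dB
∠G = (60.95°) − (88.41° + 19.80°) = -47.26°

ω = 10: 26.9 dB, -63.4°; ω = 36: 20.6 dB, -47.3°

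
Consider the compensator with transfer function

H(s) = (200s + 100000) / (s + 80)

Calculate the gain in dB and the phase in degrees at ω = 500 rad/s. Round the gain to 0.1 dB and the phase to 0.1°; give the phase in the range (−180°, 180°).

48.9 dB, -35.9°

Substitute s = j500:
Numerator: 200(j500) + 100000 = 100000 + j100000
Denominator: (j500) + 80 = 80 + j500
|N| = √(100000² + 100000²) ≈ 1.4142e+05, ∠N ≈ 45.00°
|D| = √(80² + 500²) ≈ 506.36, ∠D ≈ 80.91°
|H| = 1.4142e+05 / 506.36 ≈ 279.29
Gain = 20 log₁₀(279.29) ≈ 48.92 dB
∠H = 45.00° − 80.91° = -35.91°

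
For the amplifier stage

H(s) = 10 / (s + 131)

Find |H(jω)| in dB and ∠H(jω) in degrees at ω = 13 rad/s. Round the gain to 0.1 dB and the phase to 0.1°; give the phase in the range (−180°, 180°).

At s = jω = j13:
pole (s+131): 131 + j13 → |·| = √(131²+13²) = √17330 ≈ 131.64, ∠ = arctan(13/131) ≈ 5.67°
|H| = 10 / 131.64 ≈ 0.075965
Gain = 20 log₁₀(0.075965) ≈ -22.39 dB
∠H = 0.00° − 5.67° = -5.67°

-22.4 dB, -5.7°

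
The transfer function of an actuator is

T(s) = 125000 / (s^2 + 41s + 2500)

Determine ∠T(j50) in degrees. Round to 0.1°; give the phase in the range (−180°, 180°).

-90.0°

At s = jω = j50:
quadratic: (j50)² + 41·j50 + 2500 = 0 + j2050 → |·| ≈ 2050, ∠ ≈ 90.00°
∠T = 0.00° − 90.00° = -90.00°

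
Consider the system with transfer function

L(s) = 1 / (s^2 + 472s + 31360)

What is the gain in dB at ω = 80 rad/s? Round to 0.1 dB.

Substitute s = j80:
Numerator: 1 = 1 + j0
Denominator: (j80)^2 + 472(j80) + 31360 = 24960 + j37760
|N| = √(1² + 0²) ≈ 1, ∠N ≈ 0.00°
|D| = √(24960² + 37760²) ≈ 45264, ∠D ≈ 56.53°
|L| = 1 / 45264 ≈ 2.2093e-05
Gain = 20 log₁₀(2.2093e-05) ≈ -93.11 dB

-93.1 dB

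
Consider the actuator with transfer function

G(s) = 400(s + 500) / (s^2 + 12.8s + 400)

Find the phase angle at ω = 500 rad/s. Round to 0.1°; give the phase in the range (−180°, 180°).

-133.5°

At s = jω = j500:
zero (s+500): 500 + j500 → |·| = √(500²+500²) = √500000 ≈ 707.11, ∠ = arctan(500/500) ≈ 45.00°
quadratic: (j500)² + 12.8·j500 + 400 = -249600 + j6400 → |·| ≈ 2.4968e+05, ∠ ≈ 178.53°
∠G = 45.00° − 178.53° = -133.53°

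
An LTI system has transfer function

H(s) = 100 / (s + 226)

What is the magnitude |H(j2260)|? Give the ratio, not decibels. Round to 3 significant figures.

0.0440

At s = jω = j2260:
pole (s+226): 226 + j2260 → |·| = √(226²+2260²) = √5158676 ≈ 2271.3, ∠ = arctan(2260/226) ≈ 84.29°
|H| = 100 / 2271.3 ≈ 0.044028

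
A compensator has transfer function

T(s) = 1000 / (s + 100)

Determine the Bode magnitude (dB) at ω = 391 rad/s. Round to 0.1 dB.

At s = jω = j391:
pole (s+100): 100 + j391 → |·| = √(100²+391²) = √162881 ≈ 403.59, ∠ = arctan(391/100) ≈ 75.65°
|T| = 1000 / 403.59 ≈ 2.4778
Gain = 20 log₁₀(2.4778) ≈ 7.88 dB

7.9 dB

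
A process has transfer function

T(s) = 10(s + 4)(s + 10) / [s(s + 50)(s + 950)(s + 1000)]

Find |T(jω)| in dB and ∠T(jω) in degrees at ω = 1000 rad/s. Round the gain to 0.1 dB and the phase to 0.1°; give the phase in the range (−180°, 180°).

At s = jω = j1000:
zero (s+4): 4 + j1000 → |·| = √(4²+1000²) = √1000016 ≈ 1000, ∠ = arctan(1000/4) ≈ 89.77°
zero (s+10): 10 + j1000 → |·| = √(10²+1000²) = √1000100 ≈ 1000, ∠ = arctan(1000/10) ≈ 89.43°
pole (s+50): 50 + j1000 → |·| = √(50²+1000²) = √1002500 ≈ 1001.2, ∠ = arctan(1000/50) ≈ 87.14°
pole (s+950): 950 + j1000 → |·| = √(950²+1000²) = √1902500 ≈ 1379.3, ∠ = arctan(1000/950) ≈ 46.47°
pole (s+1000): 1000 + j1000 → |·| = √(1000²+1000²) = √2000000 ≈ 1414.2, ∠ = arctan(1000/1000) ≈ 45.00°
pole at origin: |s| = 1000, ∠ = 90.00° (in denominator)
|T| = 10 · 1e+06 / 1.9529e+12 ≈ 5.1206e-06
Gain = 20 log₁₀(5.1206e-06) ≈ -105.81 dB
∠T = 179.20° − 268.61° = -89.41°

-105.8 dB, -89.4°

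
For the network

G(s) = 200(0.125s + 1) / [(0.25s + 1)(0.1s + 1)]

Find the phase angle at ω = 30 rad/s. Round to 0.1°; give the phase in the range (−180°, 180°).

At ω = 30 rad/s:
zero (1 + j30·0.125) = 1 + j3.75 → |·| ≈ 3.881, ∠ ≈ 75.07°
pole (1 + j30·0.25) = 1 + j7.5 → |·| ≈ 7.5664, ∠ ≈ 82.41°
pole (1 + j30·0.1) = 1 + j3 → |·| ≈ 3.1623, ∠ ≈ 71.57°
∠G = (75.07°) − (82.41° + 71.57°) = -78.91°

-78.9°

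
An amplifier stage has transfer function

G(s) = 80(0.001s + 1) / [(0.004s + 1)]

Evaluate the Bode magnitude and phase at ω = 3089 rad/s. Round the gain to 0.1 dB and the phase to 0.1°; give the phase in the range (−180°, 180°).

26.4 dB, -13.3°

At ω = 3089 rad/s:
zero (1 + j3089·0.001) = 1 + j3.089 → |·| ≈ 3.2468, ∠ ≈ 72.06°
pole (1 + j3089·0.004) = 1 + j12.356 → |·| ≈ 12.396, ∠ ≈ 85.37°
|G| = 80 · 3.2468 / (12.396) ≈ 20.954
Gain = 20 log₁₀(20.954) ≈ 26.43 dB
∠G = (72.06°) − (85.37°) = -13.31°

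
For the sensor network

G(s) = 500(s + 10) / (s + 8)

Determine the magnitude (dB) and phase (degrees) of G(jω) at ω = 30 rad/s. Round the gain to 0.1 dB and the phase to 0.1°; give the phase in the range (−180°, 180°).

At s = jω = j30:
zero (s+10): 10 + j30 → |·| = √(10²+30²) = √1000 ≈ 31.623, ∠ = arctan(30/10) ≈ 71.57°
pole (s+8): 8 + j30 → |·| = √(8²+30²) = √964 ≈ 31.048, ∠ = arctan(30/8) ≈ 75.07°
|G| = 500 · 31.623 / 31.048 ≈ 509.26
Gain = 20 log₁₀(509.26) ≈ 54.14 dB
∠G = 71.57° − 75.07° = -3.50°

54.1 dB, -3.5°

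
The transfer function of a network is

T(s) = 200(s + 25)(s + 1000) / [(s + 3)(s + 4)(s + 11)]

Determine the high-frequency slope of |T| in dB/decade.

Each pole contributes −20 dB/decade at high frequency; each zero contributes +20 dB/decade.
Net: 2 zero(s) − 3 pole(s) → -20 dB/decade.

-20 dB/decade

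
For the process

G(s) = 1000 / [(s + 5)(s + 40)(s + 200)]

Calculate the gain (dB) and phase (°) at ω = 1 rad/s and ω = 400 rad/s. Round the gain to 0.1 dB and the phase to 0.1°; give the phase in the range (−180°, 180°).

At s = jω = j1:
pole (s+5): 5 + j1 → |·| = √(5²+1²) = √26 ≈ 5.099, ∠ = arctan(1/5) ≈ 11.31°
pole (s+40): 40 + j1 → |·| = √(40²+1²) = √1601 ≈ 40.012, ∠ = arctan(1/40) ≈ 1.43°
pole (s+200): 200 + j1 → |·| = √(200²+1²) = √40001 ≈ 200, ∠ = arctan(1/200) ≈ 0.29°
|G| = 1000 / 40804 ≈ 0.024507
Gain = 20 log₁₀(0.024507) ≈ -32.21 dB
∠G = 0.00° − 13.03° = -13.03°

At s = jω = j400:
pole (s+5): 5 + j400 → |·| = √(5²+400²) = √160025 ≈ 400.03, ∠ = arctan(400/5) ≈ 89.28°
pole (s+40): 40 + j400 → |·| = √(40²+400²) = √161600 ≈ 402, ∠ = arctan(400/40) ≈ 84.29°
pole (s+200): 200 + j400 → |·| = √(200²+400²) = √200000 ≈ 447.21, ∠ = arctan(400/200) ≈ 63.43°
|G| = 1000 / 7.1917e+07 ≈ 1.3905e-05
Gain = 20 log₁₀(1.3905e-05) ≈ -97.14 dB
∠G = 0.00° − 237.00° = -237.00° ≡ 123.00° (principal value)

ω = 1: -32.2 dB, -13.0°; ω = 400: -97.1 dB, 123.0°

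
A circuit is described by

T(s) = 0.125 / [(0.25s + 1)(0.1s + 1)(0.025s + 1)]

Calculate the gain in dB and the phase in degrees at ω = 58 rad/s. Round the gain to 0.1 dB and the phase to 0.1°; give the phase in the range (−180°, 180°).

-61.6 dB, 138.3°

At ω = 58 rad/s:
pole (1 + j58·0.25) = 1 + j14.5 → |·| ≈ 14.534, ∠ ≈ 86.05°
pole (1 + j58·0.1) = 1 + j5.8 → |·| ≈ 5.8856, ∠ ≈ 80.22°
pole (1 + j58·0.025) = 1 + j1.45 → |·| ≈ 1.7614, ∠ ≈ 55.41°
|T| = 0.125 · 1 / (14.534 · 5.8856 · 1.7614) ≈ 0.00082961
Gain = 20 log₁₀(0.00082961) ≈ -61.62 dB
∠T = (0°) − (86.05° + 80.22° + 55.41°) = -221.68° ≡ 138.32° (principal value)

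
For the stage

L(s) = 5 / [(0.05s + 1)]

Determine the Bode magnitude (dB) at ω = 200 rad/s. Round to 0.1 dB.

-6.1 dB

At ω = 200 rad/s:
pole (1 + j200·0.05) = 1 + j10 → |·| ≈ 10.05, ∠ ≈ 84.29°
|L| = 5 · 1 / (10.05) ≈ 0.49751
Gain = 20 log₁₀(0.49751) ≈ -6.06 dB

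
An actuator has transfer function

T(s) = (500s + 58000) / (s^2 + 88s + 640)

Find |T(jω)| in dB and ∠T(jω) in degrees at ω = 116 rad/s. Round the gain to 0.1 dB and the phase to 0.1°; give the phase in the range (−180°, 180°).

Substitute s = j116:
Numerator: 500(j116) + 58000 = 58000 + j58000
Denominator: (j116)^2 + 88(j116) + 640 = -12816 + j10208
|N| = √(58000² + 58000²) ≈ 82024, ∠N ≈ 45.00°
|D| = √(12816² + 10208²) ≈ 16385, ∠D ≈ 141.46°
|T| = 82024 / 16385 ≈ 5.006
Gain = 20 log₁₀(5.006) ≈ 13.99 dB
∠T = 45.00° − 141.46° = -96.46°

14.0 dB, -96.5°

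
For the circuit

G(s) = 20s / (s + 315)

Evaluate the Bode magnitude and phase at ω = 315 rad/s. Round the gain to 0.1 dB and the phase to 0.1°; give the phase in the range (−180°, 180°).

23.0 dB, 45.0°

At s = jω = j315:
zero at origin: s = j315 → |·| = 315, ∠ = 90.00°
pole (s+315): 315 + j315 → |·| = √(315²+315²) = √198450 ≈ 445.48, ∠ = arctan(315/315) ≈ 45.00°
|G| = 20 · 315 / 445.48 ≈ 14.142
Gain = 20 log₁₀(14.142) ≈ 23.01 dB
∠G = 90.00° − 45.00° = 45.00°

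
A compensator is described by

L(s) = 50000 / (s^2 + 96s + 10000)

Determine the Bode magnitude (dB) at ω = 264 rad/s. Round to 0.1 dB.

-2.3 dB

At s = jω = j264:
quadratic: (j264)² + 96·j264 + 10000 = -59696 + j25344 → |·| ≈ 64853, ∠ ≈ 157.00°
|L| = 50000 / 64853 ≈ 0.77097
Gain = 20 log₁₀(0.77097) ≈ -2.26 dB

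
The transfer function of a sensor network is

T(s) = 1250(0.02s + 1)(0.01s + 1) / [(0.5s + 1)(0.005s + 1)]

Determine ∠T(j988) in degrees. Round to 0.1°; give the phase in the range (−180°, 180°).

2.9°

At ω = 988 rad/s:
zero (1 + j988·0.02) = 1 + j19.76 → |·| ≈ 19.785, ∠ ≈ 87.10°
zero (1 + j988·0.01) = 1 + j9.88 → |·| ≈ 9.9305, ∠ ≈ 84.22°
pole (1 + j988·0.5) = 1 + j494 → |·| ≈ 494, ∠ ≈ 89.88°
pole (1 + j988·0.005) = 1 + j4.94 → |·| ≈ 5.0402, ∠ ≈ 78.56°
∠T = (87.10° + 84.22°) − (89.88° + 78.56°) = 2.88°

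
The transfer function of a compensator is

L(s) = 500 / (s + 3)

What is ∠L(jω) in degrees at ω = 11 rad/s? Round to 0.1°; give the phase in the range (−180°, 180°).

-74.7°

At s = jω = j11:
pole (s+3): 3 + j11 → |·| = √(3²+11²) = √130 ≈ 11.402, ∠ = arctan(11/3) ≈ 74.74°
∠L = 0.00° − 74.74° = -74.74°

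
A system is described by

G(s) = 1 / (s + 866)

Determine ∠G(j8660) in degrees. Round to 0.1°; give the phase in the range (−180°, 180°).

Substitute s = j8660:
Numerator: 1 = 1 + j0
Denominator: (j8660) + 866 = 866 + j8660
|N| = √(1² + 0²) ≈ 1, ∠N ≈ 0.00°
|D| = √(866² + 8660²) ≈ 8703.2, ∠D ≈ 84.29°
∠G = 0.00° − 84.29° = -84.29°

-84.3°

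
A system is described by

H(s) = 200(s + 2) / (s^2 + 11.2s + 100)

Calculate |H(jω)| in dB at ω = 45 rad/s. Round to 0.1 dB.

At s = jω = j45:
zero (s+2): 2 + j45 → |·| = √(2²+45²) = √2029 ≈ 45.044, ∠ = arctan(45/2) ≈ 87.46°
quadratic: (j45)² + 11.2·j45 + 100 = -1925 + j504 → |·| ≈ 1989.9, ∠ ≈ 165.33°
|H| = 200 · 45.044 / 1989.9 ≈ 4.5273
Gain = 20 log₁₀(4.5273) ≈ 13.12 dB

13.1 dB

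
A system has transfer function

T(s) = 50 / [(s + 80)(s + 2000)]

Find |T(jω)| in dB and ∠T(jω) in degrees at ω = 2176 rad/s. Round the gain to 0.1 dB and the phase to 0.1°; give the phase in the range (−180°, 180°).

At s = jω = j2176:
pole (s+80): 80 + j2176 → |·| = √(80²+2176²) = √4741376 ≈ 2177.5, ∠ = arctan(2176/80) ≈ 87.89°
pole (s+2000): 2000 + j2176 → |·| = √(2000²+2176²) = √8734976 ≈ 2955.5, ∠ = arctan(2176/2000) ≈ 47.41°
|T| = 50 / 6.4356e+06 ≈ 7.7693e-06
Gain = 20 log₁₀(7.7693e-06) ≈ -102.19 dB
∠T = 0.00° − 135.30° = -135.30°

-102.2 dB, -135.3°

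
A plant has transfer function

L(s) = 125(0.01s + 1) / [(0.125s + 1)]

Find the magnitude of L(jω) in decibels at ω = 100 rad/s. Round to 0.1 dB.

23.0 dB

At ω = 100 rad/s:
zero (1 + j100·0.01) = 1 + j1 → |·| ≈ 1.4142, ∠ ≈ 45.00°
pole (1 + j100·0.125) = 1 + j12.5 → |·| ≈ 12.54, ∠ ≈ 85.43°
|L| = 125 · 1.4142 / (12.54) ≈ 14.097
Gain = 20 log₁₀(14.097) ≈ 22.98 dB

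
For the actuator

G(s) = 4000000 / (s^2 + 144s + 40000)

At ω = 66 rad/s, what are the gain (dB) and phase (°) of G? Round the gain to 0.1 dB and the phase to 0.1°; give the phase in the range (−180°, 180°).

40.7 dB, -14.9°

At s = jω = j66:
quadratic: (j66)² + 144·j66 + 40000 = 35644 + j9504 → |·| ≈ 36889, ∠ ≈ 14.93°
|G| = 4000000 / 36889 ≈ 108.43
Gain = 20 log₁₀(108.43) ≈ 40.70 dB
∠G = 0.00° − 14.93° = -14.93°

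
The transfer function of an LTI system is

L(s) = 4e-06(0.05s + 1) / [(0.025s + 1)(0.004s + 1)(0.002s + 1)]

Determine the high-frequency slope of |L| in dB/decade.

Each pole contributes −20 dB/decade at high frequency; each zero contributes +20 dB/decade.
Net: 1 zero(s) − 3 pole(s) → -40 dB/decade.

-40 dB/decade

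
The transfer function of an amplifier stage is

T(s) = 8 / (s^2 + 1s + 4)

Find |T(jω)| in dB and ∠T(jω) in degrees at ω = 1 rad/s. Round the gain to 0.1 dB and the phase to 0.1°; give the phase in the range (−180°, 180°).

At s = jω = j1:
quadratic: (j1)² + 1·j1 + 4 = 3 + j1 → |·| ≈ 3.1623, ∠ ≈ 18.43°
|T| = 8 / 3.1623 ≈ 2.5298
Gain = 20 log₁₀(2.5298) ≈ 8.06 dB
∠T = 0.00° − 18.43° = -18.43°

8.1 dB, -18.4°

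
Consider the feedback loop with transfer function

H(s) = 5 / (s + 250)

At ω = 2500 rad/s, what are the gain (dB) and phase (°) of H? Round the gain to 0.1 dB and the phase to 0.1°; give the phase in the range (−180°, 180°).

Substitute s = j2500:
Numerator: 5 = 5 + j0
Denominator: (j2500) + 250 = 250 + j2500
|N| = √(5² + 0²) ≈ 5, ∠N ≈ 0.00°
|D| = √(250² + 2500²) ≈ 2512.5, ∠D ≈ 84.29°
|H| = 5 / 2512.5 ≈ 0.00199
Gain = 20 log₁₀(0.00199) ≈ -54.02 dB
∠H = 0.00° − 84.29° = -84.29°

-54.0 dB, -84.3°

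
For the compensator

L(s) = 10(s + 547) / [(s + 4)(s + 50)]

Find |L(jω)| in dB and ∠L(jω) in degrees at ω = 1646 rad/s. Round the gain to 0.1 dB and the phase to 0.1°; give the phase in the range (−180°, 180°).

At s = jω = j1646:
zero (s+547): 547 + j1646 → |·| = √(547²+1646²) = √3008525 ≈ 1734.5, ∠ = arctan(1646/547) ≈ 71.62°
pole (s+4): 4 + j1646 → |·| = √(4²+1646²) = √2709332 ≈ 1646, ∠ = arctan(1646/4) ≈ 89.86°
pole (s+50): 50 + j1646 → |·| = √(50²+1646²) = √2711816 ≈ 1646.8, ∠ = arctan(1646/50) ≈ 88.26°
|L| = 10 · 1734.5 / 2.7106e+06 ≈ 0.006399
Gain = 20 log₁₀(0.006399) ≈ -43.88 dB
∠L = 71.62° − 178.12° = -106.50°

-43.9 dB, -106.5°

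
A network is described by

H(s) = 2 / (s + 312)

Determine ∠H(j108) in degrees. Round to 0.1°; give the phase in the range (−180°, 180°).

At s = jω = j108:
pole (s+312): 312 + j108 → |·| = √(312²+108²) = √109008 ≈ 330.16, ∠ = arctan(108/312) ≈ 19.09°
∠H = 0.00° − 19.09° = -19.09°

-19.1°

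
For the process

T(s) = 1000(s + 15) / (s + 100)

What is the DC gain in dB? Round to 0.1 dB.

T(0) = 1000·15 / (100) = 150
20 log₁₀(150) ≈ 43.52 dB

43.5 dB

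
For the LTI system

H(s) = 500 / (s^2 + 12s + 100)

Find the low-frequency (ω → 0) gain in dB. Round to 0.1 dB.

H(0) = 500 / 100 = 5
20 log₁₀(5) ≈ 13.98 dB

14.0 dB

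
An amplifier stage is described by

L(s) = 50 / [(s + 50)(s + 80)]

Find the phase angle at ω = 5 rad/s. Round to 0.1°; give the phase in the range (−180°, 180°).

-9.3°

At s = jω = j5:
pole (s+50): 50 + j5 → |·| = √(50²+5²) = √2525 ≈ 50.249, ∠ = arctan(5/50) ≈ 5.71°
pole (s+80): 80 + j5 → |·| = √(80²+5²) = √6425 ≈ 80.156, ∠ = arctan(5/80) ≈ 3.58°
∠L = 0.00° − 9.29° = -9.29°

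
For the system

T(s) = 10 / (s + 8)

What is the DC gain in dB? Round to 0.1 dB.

T(0) = 10 / 8 = 1.25
20 log₁₀(1.25) ≈ 1.94 dB

1.9 dB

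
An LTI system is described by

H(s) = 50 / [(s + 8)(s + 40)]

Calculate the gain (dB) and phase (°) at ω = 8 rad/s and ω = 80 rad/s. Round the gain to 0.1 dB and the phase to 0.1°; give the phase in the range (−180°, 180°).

At s = jω = j8:
pole (s+8): 8 + j8 → |·| = √(8²+8²) = √128 ≈ 11.314, ∠ = arctan(8/8) ≈ 45.00°
pole (s+40): 40 + j8 → |·| = √(40²+8²) = √1664 ≈ 40.792, ∠ = arctan(8/40) ≈ 11.31°
|H| = 50 / 461.52 ≈ 0.10834
Gain = 20 log₁₀(0.10834) ≈ -19.30 dB
∠H = 0.00° − 56.31° = -56.31°

At s = jω = j80:
pole (s+8): 8 + j80 → |·| = √(8²+80²) = √6464 ≈ 80.399, ∠ = arctan(80/8) ≈ 84.29°
pole (s+40): 40 + j80 → |·| = √(40²+80²) = √8000 ≈ 89.443, ∠ = arctan(80/40) ≈ 63.43°
|H| = 50 / 7191.1 ≈ 0.006953
Gain = 20 log₁₀(0.006953) ≈ -43.16 dB
∠H = 0.00° − 147.72° = -147.72°

ω = 8: -19.3 dB, -56.3°; ω = 80: -43.2 dB, -147.7°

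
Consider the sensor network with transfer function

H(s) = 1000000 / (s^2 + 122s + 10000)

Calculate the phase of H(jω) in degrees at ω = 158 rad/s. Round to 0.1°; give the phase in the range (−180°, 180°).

At s = jω = j158:
quadratic: (j158)² + 122·j158 + 10000 = -14964 + j19276 → |·| ≈ 24403, ∠ ≈ 127.82°
∠H = 0.00° − 127.82° = -127.82°

-127.8°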